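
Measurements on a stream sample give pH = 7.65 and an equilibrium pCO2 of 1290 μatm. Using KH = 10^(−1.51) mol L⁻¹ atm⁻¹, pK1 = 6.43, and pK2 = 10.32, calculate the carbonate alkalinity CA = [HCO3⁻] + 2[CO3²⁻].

CA = 0.664 mmol/L

[CO2*] = KH · pCO2 = 10^(−1.51) × 1290×10^-6 = 3.986×10^-5 mol/L
α₀ = 1/(1 + K1/[H⁺] + K1K2/[H⁺]²) = 1/(1 + 10^+1.22 + 10^-1.45) = 0.05672
DIC = [CO2*]/α₀ = 3.986×10^-5 / 0.05672 = 0.7029 mmol/L
CA = (α₁ + 2α₂)·DIC = (0.9413 + 2×0.002012) × 0.7029 = 0.664 mmol/L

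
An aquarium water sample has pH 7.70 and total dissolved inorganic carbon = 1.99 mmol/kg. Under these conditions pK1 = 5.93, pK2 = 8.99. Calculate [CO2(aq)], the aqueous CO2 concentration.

α₀ = 1 / (1 + K1/[H⁺] + K1K2/[H⁺]²) = 1 / (1 + 10^+1.77 + 10^+0.48)
   = 1 / (1 + 58.884 + 3.0200) = 1/62.904 = 0.01590
[CO2*] = α₀ × DIC = 0.01590 × 1.99 = 0.0316 mmol/kg

[CO2*] = 0.0316 mmol/kg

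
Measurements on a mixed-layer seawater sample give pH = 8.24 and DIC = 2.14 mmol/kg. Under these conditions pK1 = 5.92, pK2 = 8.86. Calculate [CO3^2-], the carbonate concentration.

α₂ = 1 / (1 + [H⁺]/K2 + [H⁺]²/(K1K2)) = 1 / (1 + 10^+0.62 + 10^-1.70)
   = 1 / (1 + 4.1687 + 0.019953) = 1/5.1886 = 0.1927
[CO3²⁻] = α₂ × DIC = 0.1927 × 2.14 = 0.412 mmol/kg

[CO3²⁻] = 0.412 mmol/kg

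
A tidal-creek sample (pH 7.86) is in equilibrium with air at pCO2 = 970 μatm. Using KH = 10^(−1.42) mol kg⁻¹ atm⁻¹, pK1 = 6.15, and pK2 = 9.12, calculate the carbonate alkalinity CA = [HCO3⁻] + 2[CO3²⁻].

[CO2*] = KH · pCO2 = 10^(−1.42) × 970×10^-6 = 3.688×10^-5 mol/kg
α₀ = 1/(1 + K1/[H⁺] + K1K2/[H⁺]²) = 1/(1 + 10^+1.71 + 10^+0.45) = 0.01815
DIC = [CO2*]/α₀ = 3.688×10^-5 / 0.01815 = 2.032 mmol/kg
CA = (α₁ + 2α₂)·DIC = (0.9307 + 2×0.05115) × 2.032 = 2.10 mmol/kg

CA = 2.10 mmol/kg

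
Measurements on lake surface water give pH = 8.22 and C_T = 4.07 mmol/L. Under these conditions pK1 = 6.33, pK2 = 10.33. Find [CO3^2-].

α₂ = 1 / (1 + [H⁺]/K2 + [H⁺]²/(K1K2)) = 1 / (1 + 10^+2.11 + 10^+0.22)
   = 1 / (1 + 128.82 + 1.6596) = 1/131.48 = 0.007605
[CO3²⁻] = α₂ × DIC = 0.007605 × 4.07 = 0.0310 mmol/L

[CO3²⁻] = 0.0310 mmol/L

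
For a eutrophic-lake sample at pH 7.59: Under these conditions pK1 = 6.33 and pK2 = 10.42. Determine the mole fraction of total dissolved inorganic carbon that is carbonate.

α₂ = 1 / (1 + [H⁺]/K2 + [H⁺]²/(K1K2)) = 1 / (1 + 10^+2.83 + 10^+1.57)
   = 1 / (1 + 676.08 + 37.154) = 1/714.24 = 0.001400

α₂ = 0.00140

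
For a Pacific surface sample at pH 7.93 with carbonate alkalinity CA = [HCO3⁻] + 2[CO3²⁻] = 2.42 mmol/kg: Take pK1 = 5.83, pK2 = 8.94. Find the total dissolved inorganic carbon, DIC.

CA = [HCO3⁻] + 2[CO3²⁻] = (α₁ + 2α₂)·DIC
At pH 7.93: [H⁺]/K1 = 10^-2.10 = 0.0079433, K2/[H⁺] = 10^-1.01 = 0.097724
α₁ = 1/(1 + 0.0079433 + 0.097724) = 1/1.1057 = 0.9044; α₂ = α₁·K2/[H⁺] = 0.08838
α₁ + 2α₂ = 1.0812
DIC = CA / (α₁ + 2α₂) = 2.42 / 1.0812 = 2.24 mmol/kg

DIC = 2.24 mmol/kg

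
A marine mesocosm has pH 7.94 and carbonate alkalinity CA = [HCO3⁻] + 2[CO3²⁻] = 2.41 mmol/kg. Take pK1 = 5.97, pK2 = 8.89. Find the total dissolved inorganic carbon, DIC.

DIC = 2.21 mmol/kg

CA = [HCO3⁻] + 2[CO3²⁻] = (α₁ + 2α₂)·DIC
At pH 7.94: [H⁺]/K1 = 10^-1.97 = 0.010715, K2/[H⁺] = 10^-0.95 = 0.11220
α₁ = 1/(1 + 0.010715 + 0.11220) = 1/1.1229 = 0.8905; α₂ = α₁·K2/[H⁺] = 0.09992
α₁ + 2α₂ = 1.0904
DIC = CA / (α₁ + 2α₂) = 2.41 / 1.0904 = 2.21 mmol/kg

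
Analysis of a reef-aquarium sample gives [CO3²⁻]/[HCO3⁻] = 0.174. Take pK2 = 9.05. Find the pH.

pH = 8.29

From K2 = [H⁺][CO3²⁻]/[HCO3⁻]:  pH = pK2 + log₁₀([CO3²⁻]/[HCO3⁻])
log₁₀(0.174) = -0.759
pH = 9.05 + (-0.759) = 8.29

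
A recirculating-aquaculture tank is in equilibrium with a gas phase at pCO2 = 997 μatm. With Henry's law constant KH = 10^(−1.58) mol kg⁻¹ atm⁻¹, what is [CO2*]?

[CO2*] = 26.2 μmol/kg

KH = 10^(−1.58) = 2.630×10^-2 mol kg⁻¹ atm⁻¹
[CO2*] = KH · pCO2 = 2.630×10^-2 × 997×10^-6 atm = 2.62×10^-5 mol/kg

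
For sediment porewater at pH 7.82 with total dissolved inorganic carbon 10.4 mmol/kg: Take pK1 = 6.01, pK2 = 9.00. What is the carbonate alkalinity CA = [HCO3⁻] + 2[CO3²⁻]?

CA = 10.9 mmol/kg

CA = [HCO3⁻] + 2[CO3²⁻] = (α₁ + 2α₂)·DIC
At pH 7.82: [H⁺]/K1 = 10^-1.81 = 0.015488, K2/[H⁺] = 10^-1.18 = 0.066069
α₁ = 1/(1 + 0.015488 + 0.066069) = 1/1.0816 = 0.9246; α₂ = α₁·K2/[H⁺] = 0.06109
α₁ + 2α₂ = 1.0468
CA = 1.0468 × 10.4 = 10.9 mmol/kg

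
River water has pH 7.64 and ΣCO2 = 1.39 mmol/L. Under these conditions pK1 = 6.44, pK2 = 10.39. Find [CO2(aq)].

[CO2*] = 0.0824 mmol/L

α₀ = 1 / (1 + K1/[H⁺] + K1K2/[H⁺]²) = 1 / (1 + 10^+1.20 + 10^-1.55)
   = 1 / (1 + 15.849 + 0.028184) = 1/16.877 = 0.05925
[CO2*] = α₀ × DIC = 0.05925 × 1.39 = 0.0824 mmol/L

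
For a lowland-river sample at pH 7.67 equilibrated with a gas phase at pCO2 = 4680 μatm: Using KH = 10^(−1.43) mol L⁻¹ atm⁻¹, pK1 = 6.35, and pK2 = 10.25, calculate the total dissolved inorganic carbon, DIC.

DIC = 3.82 mmol/L

[CO2*] = KH · pCO2 = 10^(−1.43) × 4680×10^-6 = 1.739×10^-4 mol/L
α₀ = 1/(1 + K1/[H⁺] + K1K2/[H⁺]²) = 1/(1 + 10^+1.32 + 10^-1.26) = 0.04556
DIC = [CO2*]/α₀ = 1.739×10^-4 / 0.04556 = 3.82 mmol/L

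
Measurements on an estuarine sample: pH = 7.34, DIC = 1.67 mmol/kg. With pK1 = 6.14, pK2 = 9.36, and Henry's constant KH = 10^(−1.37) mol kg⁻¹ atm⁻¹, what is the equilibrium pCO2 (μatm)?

pCO2 = 2300 μatm

α₀ = 1 / (1 + K1/[H⁺] + K1K2/[H⁺]²) = 1 / (1 + 10^+1.20 + 10^-0.82)
   = 1 / (1 + 15.849 + 0.15136) = 1/17.000 = 0.05882
[CO2*] = α₀ × DIC = 0.05882 × 1.67 = 0.09823 mmol/kg
pCO2 = [CO2*]/KH = 9.823×10^-5 / 4.266×10^-2 = 2300 μatm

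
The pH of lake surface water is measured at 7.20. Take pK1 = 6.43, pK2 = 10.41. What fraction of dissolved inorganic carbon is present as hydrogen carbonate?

α₁ = 0.854

α₁ = 1 / (1 + [H⁺]/K1 + K2/[H⁺]) = 1 / (1 + 10^-0.77 + 10^-3.21)
   = 1 / (1 + 0.16982 + 0.00061660) = 1/1.1704 = 0.8544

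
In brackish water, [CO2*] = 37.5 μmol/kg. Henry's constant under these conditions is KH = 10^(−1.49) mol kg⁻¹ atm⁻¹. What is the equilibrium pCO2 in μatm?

KH = 10^(−1.49) = 3.236×10^-2 mol kg⁻¹ atm⁻¹
pCO2 = [CO2*]/KH = 37.5×10^-6 / 3.236×10^-2 = 1.16×10^-3 atm = 1160 μatm

pCO2 = 1160 μatm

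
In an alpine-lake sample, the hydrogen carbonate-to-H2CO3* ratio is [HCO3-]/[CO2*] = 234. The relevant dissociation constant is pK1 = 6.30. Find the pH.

From K1 = [H⁺][HCO3-]/[CO2*]:  pH = pK1 + log₁₀([HCO3-]/[CO2*])
log₁₀(234) = +2.369
pH = 6.30 + (+2.369) = 8.67

pH = 8.67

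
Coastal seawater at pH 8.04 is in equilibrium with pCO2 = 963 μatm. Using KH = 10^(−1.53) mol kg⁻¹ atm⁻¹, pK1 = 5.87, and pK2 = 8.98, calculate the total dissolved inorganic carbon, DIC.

[CO2*] = KH · pCO2 = 10^(−1.53) × 963×10^-6 = 2.842×10^-5 mol/kg
α₀ = 1/(1 + K1/[H⁺] + K1K2/[H⁺]²) = 1/(1 + 10^+2.17 + 10^+1.23) = 0.006028
DIC = [CO2*]/α₀ = 2.842×10^-5 / 0.006028 = 4.71 mmol/kg

DIC = 4.71 mmol/kg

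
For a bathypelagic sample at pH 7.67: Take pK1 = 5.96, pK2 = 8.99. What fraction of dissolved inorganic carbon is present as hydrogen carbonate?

α₁ = 0.937

α₁ = 1 / (1 + [H⁺]/K1 + K2/[H⁺]) = 1 / (1 + 10^-1.71 + 10^-1.32)
   = 1 / (1 + 0.019498 + 0.047863) = 1/1.0674 = 0.9369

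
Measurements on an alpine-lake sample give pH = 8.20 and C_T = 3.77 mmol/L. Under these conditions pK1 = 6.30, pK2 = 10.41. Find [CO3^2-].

[CO3²⁻] = 0.0228 mmol/L

α₂ = 1 / (1 + [H⁺]/K2 + [H⁺]²/(K1K2)) = 1 / (1 + 10^+2.21 + 10^+0.31)
   = 1 / (1 + 162.18 + 2.0417) = 1/165.22 = 0.006052
[CO3²⁻] = α₂ × DIC = 0.006052 × 3.77 = 0.0228 mmol/L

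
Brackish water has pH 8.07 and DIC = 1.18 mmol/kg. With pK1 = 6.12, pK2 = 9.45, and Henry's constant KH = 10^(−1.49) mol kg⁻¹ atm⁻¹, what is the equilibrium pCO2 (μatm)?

pCO2 = 389 μatm

α₀ = 1 / (1 + K1/[H⁺] + K1K2/[H⁺]²) = 1 / (1 + 10^+1.95 + 10^+0.57)
   = 1 / (1 + 89.125 + 3.7154) = 1/93.840 = 0.01066
[CO2*] = α₀ × DIC = 0.01066 × 1.18 = 0.01257 mmol/kg = 12.57 μmol/kg
pCO2 = [CO2*]/KH = 1.257×10^-5 / 3.236×10^-2 = 389 μatm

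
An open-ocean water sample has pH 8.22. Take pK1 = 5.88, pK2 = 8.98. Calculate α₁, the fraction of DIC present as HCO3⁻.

α₁ = 1 / (1 + [H⁺]/K1 + K2/[H⁺]) = 1 / (1 + 10^-2.34 + 10^-0.76)
   = 1 / (1 + 0.0045709 + 0.17378) = 1/1.1784 = 0.8486

α₁ = 0.849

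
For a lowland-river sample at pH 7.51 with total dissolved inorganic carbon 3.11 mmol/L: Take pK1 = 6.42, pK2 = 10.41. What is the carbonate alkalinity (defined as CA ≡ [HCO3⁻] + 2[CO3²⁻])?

CA = 2.88 mmol/L

CA = [HCO3⁻] + 2[CO3²⁻] = (α₁ + 2α₂)·DIC
At pH 7.51: [H⁺]/K1 = 10^-1.09 = 0.081283, K2/[H⁺] = 10^-2.90 = 0.0012589
α₁ = 1/(1 + 0.081283 + 0.0012589) = 1/1.0825 = 0.9238; α₂ = α₁·K2/[H⁺] = 0.001163
α₁ + 2α₂ = 0.9261
CA = 0.9261 × 3.11 = 2.88 mmol/L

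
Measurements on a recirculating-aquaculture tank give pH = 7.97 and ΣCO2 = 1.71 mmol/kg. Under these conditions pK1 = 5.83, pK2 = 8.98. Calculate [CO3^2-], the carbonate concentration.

[CO3²⁻] = 0.151 mmol/kg

α₂ = 1 / (1 + [H⁺]/K2 + [H⁺]²/(K1K2)) = 1 / (1 + 10^+1.01 + 10^-1.13)
   = 1 / (1 + 10.233 + 0.074131) = 1/11.307 = 0.08844
[CO3²⁻] = α₂ × DIC = 0.08844 × 1.71 = 0.151 mmol/kg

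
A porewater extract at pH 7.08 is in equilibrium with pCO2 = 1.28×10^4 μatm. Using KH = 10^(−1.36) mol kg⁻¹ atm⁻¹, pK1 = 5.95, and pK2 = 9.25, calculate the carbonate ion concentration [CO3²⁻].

[CO3²⁻] = 0.0510 mmol/kg

[CO2*] = KH · pCO2 = 10^(−1.36) × 1.28×10^4×10^-6 = 5.587×10^-4 mol/kg
α₀ = 1/(1 + K1/[H⁺] + K1K2/[H⁺]²) = 1/(1 + 10^+1.13 + 10^-1.04) = 0.06858
DIC = [CO2*]/α₀ = 5.587×10^-4 / 0.06858 = 8.147 mmol/kg
[CO3²⁻] = α₂·DIC; α₂ = 0.006255, so [CO3²⁻] = 0.006255 × 8.147 = 0.0510 mmol/kg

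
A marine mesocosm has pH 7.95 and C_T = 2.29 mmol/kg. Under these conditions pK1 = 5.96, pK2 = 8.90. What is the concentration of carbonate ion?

α₂ = 1 / (1 + [H⁺]/K2 + [H⁺]²/(K1K2)) = 1 / (1 + 10^+0.95 + 10^-1.04)
   = 1 / (1 + 8.9125 + 0.091201) = 1/10.004 = 0.09996
[CO3²⁻] = α₂ × DIC = 0.09996 × 2.29 = 0.229 mmol/kg

[CO3²⁻] = 0.229 mmol/kg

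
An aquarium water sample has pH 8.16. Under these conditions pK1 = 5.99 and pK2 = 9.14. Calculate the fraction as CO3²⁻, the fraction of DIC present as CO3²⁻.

α₂ = 0.0942

α₂ = 1 / (1 + [H⁺]/K2 + [H⁺]²/(K1K2)) = 1 / (1 + 10^+0.98 + 10^-1.19)
   = 1 / (1 + 9.5499 + 0.064565) = 1/10.614 = 0.09421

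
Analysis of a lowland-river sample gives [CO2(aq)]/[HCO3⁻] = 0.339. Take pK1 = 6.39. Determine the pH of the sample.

From K1 = [H⁺][HCO3⁻]/[CO2(aq)]:  pH = pK1 − log₁₀([CO2(aq)]/[HCO3⁻])
log₁₀(0.339) = -0.470
pH = 6.39 − (-0.470) = 6.86

pH = 6.86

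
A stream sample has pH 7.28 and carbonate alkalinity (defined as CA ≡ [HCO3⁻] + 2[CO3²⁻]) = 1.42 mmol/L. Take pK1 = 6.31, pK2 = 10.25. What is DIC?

CA = [HCO3⁻] + 2[CO3²⁻] = (α₁ + 2α₂)·DIC
At pH 7.28: [H⁺]/K1 = 10^-0.97 = 0.10715, K2/[H⁺] = 10^-2.97 = 0.0010715
α₁ = 1/(1 + 0.10715 + 0.0010715) = 1/1.1082 = 0.9023; α₂ = α₁·K2/[H⁺] = 0.0009669
α₁ + 2α₂ = 0.9043
DIC = CA / (α₁ + 2α₂) = 1.42 / 0.9043 = 1.57 mmol/L

DIC = 1.57 mmol/L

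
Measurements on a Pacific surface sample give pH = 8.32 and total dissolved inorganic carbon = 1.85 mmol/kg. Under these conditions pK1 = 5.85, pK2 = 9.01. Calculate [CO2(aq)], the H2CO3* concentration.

α₀ = 1 / (1 + K1/[H⁺] + K1K2/[H⁺]²) = 1 / (1 + 10^+2.47 + 10^+1.78)
   = 1 / (1 + 295.12 + 60.256) = 1/356.38 = 0.002806
[CO2*] = α₀ × DIC = 0.002806 × 1.85 = 0.00519 mmol/kg = 5.19 μmol/kg

[CO2*] = 5.19 μmol/kg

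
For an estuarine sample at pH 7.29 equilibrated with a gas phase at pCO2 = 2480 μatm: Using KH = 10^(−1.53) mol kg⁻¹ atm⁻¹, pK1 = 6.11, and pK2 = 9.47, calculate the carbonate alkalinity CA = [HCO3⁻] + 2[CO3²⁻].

[CO2*] = KH · pCO2 = 10^(−1.53) × 2480×10^-6 = 7.319×10^-5 mol/kg
α₀ = 1/(1 + K1/[H⁺] + K1K2/[H⁺]²) = 1/(1 + 10^+1.18 + 10^-1.00) = 0.06159
DIC = [CO2*]/α₀ = 7.319×10^-5 / 0.06159 = 1.188 mmol/kg
CA = (α₁ + 2α₂)·DIC = (0.9322 + 2×0.006159) × 1.188 = 1.12 mmol/kg

CA = 1.12 mmol/kg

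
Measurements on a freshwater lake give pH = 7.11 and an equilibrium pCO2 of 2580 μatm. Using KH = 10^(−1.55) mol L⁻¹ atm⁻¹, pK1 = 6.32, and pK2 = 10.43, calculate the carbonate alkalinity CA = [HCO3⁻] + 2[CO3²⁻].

CA = 0.449 mmol/L

[CO2*] = KH · pCO2 = 10^(−1.55) × 2580×10^-6 = 7.271×10^-5 mol/L
α₀ = 1/(1 + K1/[H⁺] + K1K2/[H⁺]²) = 1/(1 + 10^+0.79 + 10^-2.53) = 0.1395
DIC = [CO2*]/α₀ = 7.271×10^-5 / 0.1395 = 0.5213 mmol/L
CA = (α₁ + 2α₂)·DIC = (0.8601 + 2×0.0004117) × 0.5213 = 0.449 mmol/L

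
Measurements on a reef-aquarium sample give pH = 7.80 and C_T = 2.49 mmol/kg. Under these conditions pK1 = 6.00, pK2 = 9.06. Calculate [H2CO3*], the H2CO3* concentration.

α₀ = 1 / (1 + K1/[H⁺] + K1K2/[H⁺]²) = 1 / (1 + 10^+1.80 + 10^+0.54)
   = 1 / (1 + 63.096 + 3.4674) = 1/67.563 = 0.01480
[CO2*] = α₀ × DIC = 0.01480 × 2.49 = 0.0369 mmol/kg

[CO2*] = 0.0369 mmol/kg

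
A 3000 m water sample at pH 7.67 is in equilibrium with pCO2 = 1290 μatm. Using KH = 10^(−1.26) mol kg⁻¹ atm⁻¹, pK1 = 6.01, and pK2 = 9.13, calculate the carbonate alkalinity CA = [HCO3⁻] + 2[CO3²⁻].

CA = 3.47 mmol/kg

[CO2*] = KH · pCO2 = 10^(−1.26) × 1290×10^-6 = 7.089×10^-5 mol/kg
α₀ = 1/(1 + K1/[H⁺] + K1K2/[H⁺]²) = 1/(1 + 10^+1.66 + 10^+0.20) = 0.02071
DIC = [CO2*]/α₀ = 7.089×10^-5 / 0.02071 = 3.424 mmol/kg
CA = (α₁ + 2α₂)·DIC = (0.9465 + 2×0.03282) × 3.424 = 3.47 mmol/kg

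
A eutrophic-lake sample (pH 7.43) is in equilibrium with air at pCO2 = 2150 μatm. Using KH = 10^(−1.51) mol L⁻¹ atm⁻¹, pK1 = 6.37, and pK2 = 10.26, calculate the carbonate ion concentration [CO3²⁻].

[CO2*] = KH · pCO2 = 10^(−1.51) × 2150×10^-6 = 6.644×10^-5 mol/L
α₀ = 1/(1 + K1/[H⁺] + K1K2/[H⁺]²) = 1/(1 + 10^+1.06 + 10^-1.77) = 0.08001
DIC = [CO2*]/α₀ = 6.644×10^-5 / 0.08001 = 0.8304 mmol/L
[CO3²⁻] = α₂·DIC; α₂ = 0.001359, so [CO3²⁻] = 0.001359 × 0.8304 = 0.00113 mmol/L = 1.13 μmol/L

[CO3²⁻] = 1.13 μmol/L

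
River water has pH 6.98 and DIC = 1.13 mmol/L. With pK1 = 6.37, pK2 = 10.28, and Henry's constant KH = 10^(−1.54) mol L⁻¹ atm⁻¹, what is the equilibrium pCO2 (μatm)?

pCO2 = 7720 μatm

α₀ = 1 / (1 + K1/[H⁺] + K1K2/[H⁺]²) = 1 / (1 + 10^+0.61 + 10^-2.69)
   = 1 / (1 + 4.0738 + 0.0020417) = 1/5.0758 = 0.1970
[CO2*] = α₀ × DIC = 0.1970 × 1.13 = 0.2226 mmol/L
pCO2 = [CO2*]/KH = 2.226×10^-4 / 2.884×10^-2 = 7720 μatm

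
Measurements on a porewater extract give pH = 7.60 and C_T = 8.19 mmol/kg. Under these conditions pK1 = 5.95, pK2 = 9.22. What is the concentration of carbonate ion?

α₂ = 1 / (1 + [H⁺]/K2 + [H⁺]²/(K1K2)) = 1 / (1 + 10^+1.62 + 10^-0.03)
   = 1 / (1 + 41.687 + 0.93325) = 1/43.620 = 0.02293
[CO3²⁻] = α₂ × DIC = 0.02293 × 8.19 = 0.188 mmol/kg

[CO3²⁻] = 0.188 mmol/kg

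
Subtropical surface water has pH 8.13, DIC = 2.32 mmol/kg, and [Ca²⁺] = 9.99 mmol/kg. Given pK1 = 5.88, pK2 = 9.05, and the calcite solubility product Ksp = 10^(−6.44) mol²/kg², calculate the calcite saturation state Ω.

Ω = 6.82

α₂ = 1 / (1 + [H⁺]/K2 + [H⁺]²/(K1K2)) = 1 / (1 + 10^+0.92 + 10^-1.33)
   = 1 / (1 + 8.3176 + 0.046774) = 1/9.3644 = 0.1068
[CO3²⁻] = α₂ × DIC = 0.1068 × 2.32 = 0.2477 mmol/kg
Ksp = 10^(−6.44) = 3.631×10^-7
Ω = [Ca²⁺][CO3²⁻]/Ksp = (9.99×10^-3)(2.477×10^-4) / 3.631×10^-7 = 6.82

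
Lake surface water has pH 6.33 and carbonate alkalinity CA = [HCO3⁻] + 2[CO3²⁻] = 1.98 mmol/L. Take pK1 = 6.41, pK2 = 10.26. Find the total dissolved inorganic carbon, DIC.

DIC = 4.36 mmol/L

CA = [HCO3⁻] + 2[CO3²⁻] = (α₁ + 2α₂)·DIC
At pH 6.33: [H⁺]/K1 = 10^0.08 = 1.2023, K2/[H⁺] = 10^-3.93 = 0.00011749
α₁ = 1/(1 + 1.2023 + 0.00011749) = 1/2.2024 = 0.4541; α₂ = α₁·K2/[H⁺] = 5.335×10^-5
α₁ + 2α₂ = 0.4542
DIC = CA / (α₁ + 2α₂) = 1.98 / 0.4542 = 4.36 mmol/L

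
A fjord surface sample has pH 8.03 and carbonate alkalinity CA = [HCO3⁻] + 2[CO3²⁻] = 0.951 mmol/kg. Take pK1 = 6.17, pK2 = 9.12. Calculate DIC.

DIC = 0.896 mmol/kg

CA = [HCO3⁻] + 2[CO3²⁻] = (α₁ + 2α₂)·DIC
At pH 8.03: [H⁺]/K1 = 10^-1.86 = 0.013804, K2/[H⁺] = 10^-1.09 = 0.081283
α₁ = 1/(1 + 0.013804 + 0.081283) = 1/1.0951 = 0.9132; α₂ = α₁·K2/[H⁺] = 0.07423
α₁ + 2α₂ = 1.0616
DIC = CA / (α₁ + 2α₂) = 0.951 / 1.0616 = 0.896 mmol/kg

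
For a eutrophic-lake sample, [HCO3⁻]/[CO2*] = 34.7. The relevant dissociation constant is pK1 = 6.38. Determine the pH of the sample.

From K1 = [H⁺][HCO3⁻]/[CO2*]:  pH = pK1 + log₁₀([HCO3⁻]/[CO2*])
log₁₀(34.7) = +1.540
pH = 6.38 + (+1.540) = 7.92

pH = 7.92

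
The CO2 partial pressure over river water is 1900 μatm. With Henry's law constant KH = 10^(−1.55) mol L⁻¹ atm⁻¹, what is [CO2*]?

KH = 10^(−1.55) = 2.818×10^-2 mol L⁻¹ atm⁻¹
[CO2*] = KH · pCO2 = 2.818×10^-2 × 1900×10^-6 atm = 5.35×10^-5 mol/L

[CO2*] = 53.5 μmol/L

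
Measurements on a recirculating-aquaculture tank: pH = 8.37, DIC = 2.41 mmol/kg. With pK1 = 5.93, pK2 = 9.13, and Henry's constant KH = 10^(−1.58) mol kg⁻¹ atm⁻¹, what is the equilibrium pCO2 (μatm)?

pCO2 = 283 μatm

α₀ = 1 / (1 + K1/[H⁺] + K1K2/[H⁺]²) = 1 / (1 + 10^+2.44 + 10^+1.68)
   = 1 / (1 + 275.42 + 47.863) = 1/324.29 = 0.003084
[CO2*] = α₀ × DIC = 0.003084 × 2.41 = 0.007432 mmol/kg = 7.432 μmol/kg
pCO2 = [CO2*]/KH = 7.432×10^-6 / 2.630×10^-2 = 283 μatm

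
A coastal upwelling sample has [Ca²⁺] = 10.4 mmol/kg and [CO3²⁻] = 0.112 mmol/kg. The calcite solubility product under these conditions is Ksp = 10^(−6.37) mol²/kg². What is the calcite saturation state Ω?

Ω = 2.73

Ksp = 10^(−6.37) = 4.266×10^-7
Ω = [Ca²⁺][CO3²⁻]/Ksp = (10.4×10^-3)(0.112×10^-3) / 4.266×10^-7 = 2.73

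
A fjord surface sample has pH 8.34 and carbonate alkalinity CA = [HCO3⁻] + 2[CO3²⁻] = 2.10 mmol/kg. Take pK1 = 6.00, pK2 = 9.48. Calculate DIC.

DIC = 1.98 mmol/kg

CA = [HCO3⁻] + 2[CO3²⁻] = (α₁ + 2α₂)·DIC
At pH 8.34: [H⁺]/K1 = 10^-2.34 = 0.0045709, K2/[H⁺] = 10^-1.14 = 0.072444
α₁ = 1/(1 + 0.0045709 + 0.072444) = 1/1.0770 = 0.9285; α₂ = α₁·K2/[H⁺] = 0.06726
α₁ + 2α₂ = 1.0630
DIC = CA / (α₁ + 2α₂) = 2.10 / 1.0630 = 1.98 mmol/kg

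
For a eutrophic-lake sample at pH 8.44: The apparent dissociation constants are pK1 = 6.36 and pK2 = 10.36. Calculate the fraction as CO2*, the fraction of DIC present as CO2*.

α₀ = 1 / (1 + K1/[H⁺] + K1K2/[H⁺]²) = 1 / (1 + 10^+2.08 + 10^+0.16)
   = 1 / (1 + 120.23 + 1.4454) = 1/122.67 = 0.008152

α₀ = 0.00815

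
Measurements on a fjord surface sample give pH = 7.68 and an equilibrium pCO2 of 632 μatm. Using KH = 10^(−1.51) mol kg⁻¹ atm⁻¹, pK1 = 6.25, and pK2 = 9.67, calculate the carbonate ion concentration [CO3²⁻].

[CO2*] = KH · pCO2 = 10^(−1.51) × 632×10^-6 = 1.953×10^-5 mol/kg
α₀ = 1/(1 + K1/[H⁺] + K1K2/[H⁺]²) = 1/(1 + 10^+1.43 + 10^-0.56) = 0.03547
DIC = [CO2*]/α₀ = 1.953×10^-5 / 0.03547 = 0.5506 mmol/kg
[CO3²⁻] = α₂·DIC; α₂ = 0.009770, so [CO3²⁻] = 0.009770 × 0.5506 = 0.00538 mmol/kg = 5.38 μmol/kg

[CO3²⁻] = 5.38 μmol/kg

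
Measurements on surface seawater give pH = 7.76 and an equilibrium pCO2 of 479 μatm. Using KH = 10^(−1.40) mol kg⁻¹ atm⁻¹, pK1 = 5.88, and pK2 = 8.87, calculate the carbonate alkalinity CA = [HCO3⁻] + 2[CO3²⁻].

CA = 1.67 mmol/kg

[CO2*] = KH · pCO2 = 10^(−1.40) × 479×10^-6 = 1.907×10^-5 mol/kg
α₀ = 1/(1 + K1/[H⁺] + K1K2/[H⁺]²) = 1/(1 + 10^+1.88 + 10^+0.77) = 0.01209
DIC = [CO2*]/α₀ = 1.907×10^-5 / 0.01209 = 1.578 mmol/kg
CA = (α₁ + 2α₂)·DIC = (0.9168 + 2×0.07116) × 1.578 = 1.67 mmol/kg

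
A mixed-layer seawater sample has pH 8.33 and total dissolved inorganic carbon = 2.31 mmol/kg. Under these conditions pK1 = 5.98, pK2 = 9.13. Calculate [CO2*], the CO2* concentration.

[CO2*] = 8.87 μmol/kg

α₀ = 1 / (1 + K1/[H⁺] + K1K2/[H⁺]²) = 1 / (1 + 10^+2.35 + 10^+1.55)
   = 1 / (1 + 223.87 + 35.481) = 1/260.35 = 0.003841
[CO2*] = α₀ × DIC = 0.003841 × 2.31 = 0.00887 mmol/kg = 8.87 μmol/kg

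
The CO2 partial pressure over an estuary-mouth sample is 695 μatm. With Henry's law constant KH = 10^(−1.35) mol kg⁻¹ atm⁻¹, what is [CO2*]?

[CO2*] = 31.0 μmol/kg

KH = 10^(−1.35) = 4.467×10^-2 mol kg⁻¹ atm⁻¹
[CO2*] = KH · pCO2 = 4.467×10^-2 × 695×10^-6 atm = 3.10×10^-5 mol/kg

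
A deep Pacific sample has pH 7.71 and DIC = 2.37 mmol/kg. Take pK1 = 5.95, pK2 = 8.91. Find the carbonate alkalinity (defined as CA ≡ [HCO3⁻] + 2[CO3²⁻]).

CA = 2.47 mmol/kg

CA = [HCO3⁻] + 2[CO3²⁻] = (α₁ + 2α₂)·DIC
At pH 7.71: [H⁺]/K1 = 10^-1.76 = 0.017378, K2/[H⁺] = 10^-1.20 = 0.063096
α₁ = 1/(1 + 0.017378 + 0.063096) = 1/1.0805 = 0.9255; α₂ = α₁·K2/[H⁺] = 0.05840
α₁ + 2α₂ = 1.0423
CA = 1.0423 × 2.37 = 2.47 mmol/kg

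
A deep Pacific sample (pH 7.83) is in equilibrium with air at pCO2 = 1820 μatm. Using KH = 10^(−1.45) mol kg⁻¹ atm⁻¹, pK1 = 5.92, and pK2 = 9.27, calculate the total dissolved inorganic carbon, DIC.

[CO2*] = KH · pCO2 = 10^(−1.45) × 1820×10^-6 = 6.458×10^-5 mol/kg
α₀ = 1/(1 + K1/[H⁺] + K1K2/[H⁺]²) = 1/(1 + 10^+1.91 + 10^+0.47) = 0.01173
DIC = [CO2*]/α₀ = 6.458×10^-5 / 0.01173 = 5.50 mmol/kg

DIC = 5.50 mmol/kg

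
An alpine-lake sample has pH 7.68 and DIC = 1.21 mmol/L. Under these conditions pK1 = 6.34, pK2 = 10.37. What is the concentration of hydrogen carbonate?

α₁ = 1 / (1 + [H⁺]/K1 + K2/[H⁺]) = 1 / (1 + 10^-1.34 + 10^-2.69)
   = 1 / (1 + 0.045709 + 0.0020417) = 1/1.0478 = 0.9544
[HCO3⁻] = α₁ × DIC = 0.9544 × 1.21 = 1.15 mmol/L

[HCO3⁻] = 1.15 mmol/L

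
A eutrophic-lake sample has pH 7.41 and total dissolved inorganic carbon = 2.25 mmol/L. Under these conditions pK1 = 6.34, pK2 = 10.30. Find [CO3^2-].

[CO3²⁻] = 2.67 μmol/L

α₂ = 1 / (1 + [H⁺]/K2 + [H⁺]²/(K1K2)) = 1 / (1 + 10^+2.89 + 10^+1.82)
   = 1 / (1 + 776.25 + 66.069) = 1/843.32 = 0.001186
[CO3²⁻] = α₂ × DIC = 0.001186 × 2.25 = 0.00267 mmol/L = 2.67 μmol/L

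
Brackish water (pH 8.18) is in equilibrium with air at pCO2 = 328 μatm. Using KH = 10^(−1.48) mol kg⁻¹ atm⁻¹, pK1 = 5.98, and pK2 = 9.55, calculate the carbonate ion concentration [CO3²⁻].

[CO3²⁻] = 0.0734 mmol/kg

[CO2*] = KH · pCO2 = 10^(−1.48) × 328×10^-6 = 1.086×10^-5 mol/kg
α₀ = 1/(1 + K1/[H⁺] + K1K2/[H⁺]²) = 1/(1 + 10^+2.20 + 10^+0.83) = 0.006015
DIC = [CO2*]/α₀ = 1.086×10^-5 / 0.006015 = 1.806 mmol/kg
[CO3²⁻] = α₂·DIC; α₂ = 0.04067, so [CO3²⁻] = 0.04067 × 1.806 = 0.0734 mmol/kg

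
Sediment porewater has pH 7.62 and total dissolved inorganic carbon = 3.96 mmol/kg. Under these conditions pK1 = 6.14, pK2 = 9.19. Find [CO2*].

α₀ = 1 / (1 + K1/[H⁺] + K1K2/[H⁺]²) = 1 / (1 + 10^+1.48 + 10^-0.09)
   = 1 / (1 + 30.200 + 0.81283) = 1/32.012 = 0.03124
[CO2*] = α₀ × DIC = 0.03124 × 3.96 = 0.124 mmol/kg

[CO2*] = 0.124 mmol/kg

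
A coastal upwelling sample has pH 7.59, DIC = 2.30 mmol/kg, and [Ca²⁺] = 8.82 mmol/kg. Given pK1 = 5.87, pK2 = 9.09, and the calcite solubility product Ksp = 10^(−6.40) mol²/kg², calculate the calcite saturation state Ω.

α₂ = 1 / (1 + [H⁺]/K2 + [H⁺]²/(K1K2)) = 1 / (1 + 10^+1.50 + 10^-0.22)
   = 1 / (1 + 31.623 + 0.60256) = 1/33.225 = 0.03010
[CO3²⁻] = α₂ × DIC = 0.03010 × 2.30 = 0.06922 mmol/kg
Ksp = 10^(−6.40) = 3.981×10^-7
Ω = [Ca²⁺][CO3²⁻]/Ksp = (8.82×10^-3)(6.922×10^-5) / 3.981×10^-7 = 1.53

Ω = 1.53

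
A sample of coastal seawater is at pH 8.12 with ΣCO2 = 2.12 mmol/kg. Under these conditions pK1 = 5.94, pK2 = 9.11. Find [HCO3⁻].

α₁ = 1 / (1 + [H⁺]/K1 + K2/[H⁺]) = 1 / (1 + 10^-2.18 + 10^-0.99)
   = 1 / (1 + 0.0066069 + 0.10233) = 1/1.1089 = 0.9018
[HCO3⁻] = α₁ × DIC = 0.9018 × 2.12 = 1.91 mmol/kg

[HCO3⁻] = 1.91 mmol/kg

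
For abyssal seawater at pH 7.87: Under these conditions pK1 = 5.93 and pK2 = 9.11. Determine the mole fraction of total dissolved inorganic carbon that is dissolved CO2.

α₀ = 0.0107

α₀ = 1 / (1 + K1/[H⁺] + K1K2/[H⁺]²) = 1 / (1 + 10^+1.94 + 10^+0.70)
   = 1 / (1 + 87.096 + 5.0119) = 1/93.108 = 0.01074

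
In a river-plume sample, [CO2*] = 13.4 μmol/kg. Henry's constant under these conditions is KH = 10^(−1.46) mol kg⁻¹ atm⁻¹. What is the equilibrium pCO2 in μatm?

pCO2 = 386 μatm

KH = 10^(−1.46) = 3.467×10^-2 mol kg⁻¹ atm⁻¹
pCO2 = [CO2*]/KH = 13.4×10^-6 / 3.467×10^-2 = 3.86×10^-4 atm = 386 μatm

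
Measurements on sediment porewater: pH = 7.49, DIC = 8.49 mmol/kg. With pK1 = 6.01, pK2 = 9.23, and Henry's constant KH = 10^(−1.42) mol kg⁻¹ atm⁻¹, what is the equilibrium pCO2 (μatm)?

pCO2 = 7030 μatm

α₀ = 1 / (1 + K1/[H⁺] + K1K2/[H⁺]²) = 1 / (1 + 10^+1.48 + 10^-0.26)
   = 1 / (1 + 30.200 + 0.54954) = 1/31.749 = 0.03150
[CO2*] = α₀ × DIC = 0.03150 × 8.49 = 0.2674 mmol/kg
pCO2 = [CO2*]/KH = 2.674×10^-4 / 3.802×10^-2 = 7030 μatm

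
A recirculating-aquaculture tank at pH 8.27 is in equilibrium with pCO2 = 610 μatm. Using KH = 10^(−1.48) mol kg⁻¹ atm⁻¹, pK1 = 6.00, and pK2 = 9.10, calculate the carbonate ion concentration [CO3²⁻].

[CO3²⁻] = 0.556 mmol/kg

[CO2*] = KH · pCO2 = 10^(−1.48) × 610×10^-6 = 2.020×10^-5 mol/kg
α₀ = 1/(1 + K1/[H⁺] + K1K2/[H⁺]²) = 1/(1 + 10^+2.27 + 10^+1.44) = 0.004657
DIC = [CO2*]/α₀ = 2.020×10^-5 / 0.004657 = 4.338 mmol/kg
[CO3²⁻] = α₂·DIC; α₂ = 0.1283, so [CO3²⁻] = 0.1283 × 4.338 = 0.556 mmol/kg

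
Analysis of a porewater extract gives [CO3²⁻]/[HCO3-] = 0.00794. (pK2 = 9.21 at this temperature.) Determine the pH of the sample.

From K2 = [H⁺][CO3²⁻]/[HCO3-]:  pH = pK2 + log₁₀([CO3²⁻]/[HCO3-])
log₁₀(0.00794) = -2.100
pH = 9.21 + (-2.100) = 7.11

pH = 7.11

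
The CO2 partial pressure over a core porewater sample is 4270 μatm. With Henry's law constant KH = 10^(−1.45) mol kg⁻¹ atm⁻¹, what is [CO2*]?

KH = 10^(−1.45) = 3.548×10^-2 mol kg⁻¹ atm⁻¹
[CO2*] = KH · pCO2 = 3.548×10^-2 × 4270×10^-6 atm = 1.52×10^-4 mol/kg

[CO2*] = 152 μmol/kg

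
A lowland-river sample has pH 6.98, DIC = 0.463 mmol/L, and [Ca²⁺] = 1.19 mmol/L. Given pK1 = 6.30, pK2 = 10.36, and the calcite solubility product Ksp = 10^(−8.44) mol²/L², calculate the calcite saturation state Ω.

α₂ = 1 / (1 + [H⁺]/K2 + [H⁺]²/(K1K2)) = 1 / (1 + 10^+3.38 + 10^+2.70)
   = 1 / (1 + 2398.8 + 501.19) = 1/2901.0 = 0.0003447
[CO3²⁻] = α₂ × DIC = 0.0003447 × 0.463 = 0.0001596 mmol/L = 0.1596 μmol/L
Ksp = 10^(−8.44) = 3.631×10^-9
Ω = [Ca²⁺][CO3²⁻]/Ksp = (1.19×10^-3)(1.596×10^-7) / 3.631×10^-9 = 0.0523

Ω = 0.0523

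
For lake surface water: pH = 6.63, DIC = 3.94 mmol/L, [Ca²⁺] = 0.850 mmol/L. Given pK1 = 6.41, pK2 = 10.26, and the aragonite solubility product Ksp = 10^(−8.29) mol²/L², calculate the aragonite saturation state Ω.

α₂ = 1 / (1 + [H⁺]/K2 + [H⁺]²/(K1K2)) = 1 / (1 + 10^+3.63 + 10^+3.41)
   = 1 / (1 + 4265.8 + 2570.4) = 1/6837.2 = 0.0001463
[CO3²⁻] = α₂ × DIC = 0.0001463 × 3.94 = 0.0005763 mmol/L = 0.5763 μmol/L
Ksp = 10^(−8.29) = 5.129×10^-9
Ω = [Ca²⁺][CO3²⁻]/Ksp = (0.850×10^-3)(5.763×10^-7) / 5.129×10^-9 = 0.0955

Ω = 0.0955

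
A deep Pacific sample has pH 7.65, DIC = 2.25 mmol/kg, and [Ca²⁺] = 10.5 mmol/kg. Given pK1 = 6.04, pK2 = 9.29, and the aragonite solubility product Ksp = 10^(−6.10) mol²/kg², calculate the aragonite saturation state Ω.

α₂ = 1 / (1 + [H⁺]/K2 + [H⁺]²/(K1K2)) = 1 / (1 + 10^+1.64 + 10^+0.03)
   = 1 / (1 + 43.652 + 1.0715) = 1/45.723 = 0.02187
[CO3²⁻] = α₂ × DIC = 0.02187 × 2.25 = 0.04921 mmol/kg
Ksp = 10^(−6.10) = 7.943×10^-7
Ω = [Ca²⁺][CO3²⁻]/Ksp = (10.5×10^-3)(4.921×10^-5) / 7.943×10^-7 = 0.650

Ω = 0.650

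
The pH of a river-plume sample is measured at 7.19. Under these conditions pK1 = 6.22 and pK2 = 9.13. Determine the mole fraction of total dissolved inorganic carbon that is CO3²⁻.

α₂ = 1 / (1 + [H⁺]/K2 + [H⁺]²/(K1K2)) = 1 / (1 + 10^+1.94 + 10^+0.97)
   = 1 / (1 + 87.096 + 9.3325) = 1/97.429 = 0.01026

α₂ = 0.0103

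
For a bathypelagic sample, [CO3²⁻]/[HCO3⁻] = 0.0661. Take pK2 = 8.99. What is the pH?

From K2 = [H⁺][CO3²⁻]/[HCO3⁻]:  pH = pK2 + log₁₀([CO3²⁻]/[HCO3⁻])
log₁₀(0.0661) = -1.180
pH = 8.99 + (-1.180) = 7.81

pH = 7.81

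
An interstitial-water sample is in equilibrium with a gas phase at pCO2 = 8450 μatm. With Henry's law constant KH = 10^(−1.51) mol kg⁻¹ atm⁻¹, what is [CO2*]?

[CO2*] = 261 μmol/kg

KH = 10^(−1.51) = 3.090×10^-2 mol kg⁻¹ atm⁻¹
[CO2*] = KH · pCO2 = 3.090×10^-2 × 8450×10^-6 atm = 2.61×10^-4 mol/kg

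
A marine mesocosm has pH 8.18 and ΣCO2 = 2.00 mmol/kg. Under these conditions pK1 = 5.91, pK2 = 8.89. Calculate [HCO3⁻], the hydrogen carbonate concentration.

α₁ = 1 / (1 + [H⁺]/K1 + K2/[H⁺]) = 1 / (1 + 10^-2.27 + 10^-0.71)
   = 1 / (1 + 0.0053703 + 0.19498) = 1/1.2004 = 0.8331
[HCO3⁻] = α₁ × DIC = 0.8331 × 2.00 = 1.67 mmol/kg

[HCO3⁻] = 1.67 mmol/kg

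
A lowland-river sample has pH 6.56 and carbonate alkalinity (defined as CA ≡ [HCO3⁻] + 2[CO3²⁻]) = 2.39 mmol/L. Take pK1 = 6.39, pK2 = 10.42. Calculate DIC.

CA = [HCO3⁻] + 2[CO3²⁻] = (α₁ + 2α₂)·DIC
At pH 6.56: [H⁺]/K1 = 10^-0.17 = 0.67608, K2/[H⁺] = 10^-3.86 = 0.00013804
α₁ = 1/(1 + 0.67608 + 0.00013804) = 1/1.6762 = 0.5966; α₂ = α₁·K2/[H⁺] = 8.235×10^-5
α₁ + 2α₂ = 0.5967
DIC = CA / (α₁ + 2α₂) = 2.39 / 0.5967 = 4.01 mmol/L

DIC = 4.01 mmol/L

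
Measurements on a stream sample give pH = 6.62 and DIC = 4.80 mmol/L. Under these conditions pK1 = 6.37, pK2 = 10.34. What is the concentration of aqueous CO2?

[CO2*] = 1.73 mmol/L

α₀ = 1 / (1 + K1/[H⁺] + K1K2/[H⁺]²) = 1 / (1 + 10^+0.25 + 10^-3.47)
   = 1 / (1 + 1.7783 + 0.00033884) = 1/2.7786 = 0.3599
[CO2*] = α₀ × DIC = 0.3599 × 4.80 = 1.73 mmol/L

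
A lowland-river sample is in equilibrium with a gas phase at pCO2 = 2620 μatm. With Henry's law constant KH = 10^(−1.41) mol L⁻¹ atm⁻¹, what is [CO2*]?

KH = 10^(−1.41) = 3.890×10^-2 mol L⁻¹ atm⁻¹
[CO2*] = KH · pCO2 = 3.890×10^-2 × 2620×10^-6 atm = 1.02×10^-4 mol/L

[CO2*] = 102 μmol/L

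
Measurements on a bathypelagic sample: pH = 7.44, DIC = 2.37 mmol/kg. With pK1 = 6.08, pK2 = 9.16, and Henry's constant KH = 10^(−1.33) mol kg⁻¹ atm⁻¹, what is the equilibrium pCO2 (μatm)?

α₀ = 1 / (1 + K1/[H⁺] + K1K2/[H⁺]²) = 1 / (1 + 10^+1.36 + 10^-0.36)
   = 1 / (1 + 22.909 + 0.43652) = 1/24.345 = 0.04108
[CO2*] = α₀ × DIC = 0.04108 × 2.37 = 0.09735 mmol/kg
pCO2 = [CO2*]/KH = 9.735×10^-5 / 4.677×10^-2 = 2080 μatm

pCO2 = 2080 μatm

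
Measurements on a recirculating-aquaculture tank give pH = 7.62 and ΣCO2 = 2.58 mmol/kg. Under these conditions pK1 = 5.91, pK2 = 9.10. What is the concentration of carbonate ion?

α₂ = 1 / (1 + [H⁺]/K2 + [H⁺]²/(K1K2)) = 1 / (1 + 10^+1.48 + 10^-0.23)
   = 1 / (1 + 30.200 + 0.58884) = 1/31.788 = 0.03146
[CO3²⁻] = α₂ × DIC = 0.03146 × 2.58 = 0.0812 mmol/kg

[CO3²⁻] = 0.0812 mmol/kg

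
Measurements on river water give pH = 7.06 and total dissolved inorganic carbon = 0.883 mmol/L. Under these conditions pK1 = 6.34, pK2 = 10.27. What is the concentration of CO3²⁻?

α₂ = 1 / (1 + [H⁺]/K2 + [H⁺]²/(K1K2)) = 1 / (1 + 10^+3.21 + 10^+2.49)
   = 1 / (1 + 1621.8 + 309.03) = 1/1931.8 = 0.0005176
[CO3²⁻] = α₂ × DIC = 0.0005176 × 0.883 = 0.000457 mmol/L = 0.457 μmol/L

[CO3²⁻] = 0.457 μmol/L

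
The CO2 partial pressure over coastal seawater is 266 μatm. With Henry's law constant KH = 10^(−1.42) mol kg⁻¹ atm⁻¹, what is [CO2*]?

[CO2*] = 10.1 μmol/kg

KH = 10^(−1.42) = 3.802×10^-2 mol kg⁻¹ atm⁻¹
[CO2*] = KH · pCO2 = 3.802×10^-2 × 266×10^-6 atm = 1.01×10^-5 mol/kg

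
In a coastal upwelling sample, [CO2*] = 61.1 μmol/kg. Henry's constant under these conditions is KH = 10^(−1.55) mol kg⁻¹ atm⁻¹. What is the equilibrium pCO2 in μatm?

pCO2 = 2170 μatm

KH = 10^(−1.55) = 2.818×10^-2 mol kg⁻¹ atm⁻¹
pCO2 = [CO2*]/KH = 61.1×10^-6 / 2.818×10^-2 = 2.17×10^-3 atm = 2170 μatm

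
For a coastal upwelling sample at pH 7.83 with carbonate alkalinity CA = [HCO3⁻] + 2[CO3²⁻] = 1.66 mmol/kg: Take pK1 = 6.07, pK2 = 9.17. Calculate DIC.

DIC = 1.62 mmol/kg

CA = [HCO3⁻] + 2[CO3²⁻] = (α₁ + 2α₂)·DIC
At pH 7.83: [H⁺]/K1 = 10^-1.76 = 0.017378, K2/[H⁺] = 10^-1.34 = 0.045709
α₁ = 1/(1 + 0.017378 + 0.045709) = 1/1.0631 = 0.9407; α₂ = α₁·K2/[H⁺] = 0.04300
α₁ + 2α₂ = 1.0266
DIC = CA / (α₁ + 2α₂) = 1.66 / 1.0266 = 1.62 mmol/kg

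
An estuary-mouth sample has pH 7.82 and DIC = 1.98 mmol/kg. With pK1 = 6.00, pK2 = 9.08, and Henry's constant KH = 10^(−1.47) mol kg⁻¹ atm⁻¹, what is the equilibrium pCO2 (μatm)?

α₀ = 1 / (1 + K1/[H⁺] + K1K2/[H⁺]²) = 1 / (1 + 10^+1.82 + 10^+0.56)
   = 1 / (1 + 66.069 + 3.6308) = 1/70.700 = 0.01414
[CO2*] = α₀ × DIC = 0.01414 × 1.98 = 0.02801 mmol/kg
pCO2 = [CO2*]/KH = 2.801×10^-5 / 3.388×10^-2 = 827 μatm

pCO2 = 827 μatm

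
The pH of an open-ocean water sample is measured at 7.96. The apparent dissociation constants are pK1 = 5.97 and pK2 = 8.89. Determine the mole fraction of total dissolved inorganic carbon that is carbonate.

α₂ = 0.104

α₂ = 1 / (1 + [H⁺]/K2 + [H⁺]²/(K1K2)) = 1 / (1 + 10^+0.93 + 10^-1.06)
   = 1 / (1 + 8.5114 + 0.087096) = 1/9.5985 = 0.1042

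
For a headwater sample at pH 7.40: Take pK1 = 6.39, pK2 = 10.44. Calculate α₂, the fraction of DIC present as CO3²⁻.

α₂ = 0.000830

α₂ = 1 / (1 + [H⁺]/K2 + [H⁺]²/(K1K2)) = 1 / (1 + 10^+3.04 + 10^+2.03)
   = 1 / (1 + 1096.5 + 107.15) = 1/1204.6 = 0.0008301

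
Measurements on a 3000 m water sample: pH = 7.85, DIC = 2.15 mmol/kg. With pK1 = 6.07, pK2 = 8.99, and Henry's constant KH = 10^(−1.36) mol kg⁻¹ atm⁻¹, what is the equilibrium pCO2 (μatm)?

pCO2 = 751 μatm

α₀ = 1 / (1 + K1/[H⁺] + K1K2/[H⁺]²) = 1 / (1 + 10^+1.78 + 10^+0.64)
   = 1 / (1 + 60.256 + 4.3652) = 1/65.621 = 0.01524
[CO2*] = α₀ × DIC = 0.01524 × 2.15 = 0.03276 mmol/kg
pCO2 = [CO2*]/KH = 3.276×10^-5 / 4.365×10^-2 = 751 μatm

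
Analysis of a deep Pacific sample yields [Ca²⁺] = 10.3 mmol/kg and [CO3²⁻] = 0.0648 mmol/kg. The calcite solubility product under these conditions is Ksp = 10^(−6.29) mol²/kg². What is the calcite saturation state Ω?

Ksp = 10^(−6.29) = 5.129×10^-7
Ω = [Ca²⁺][CO3²⁻]/Ksp = (10.3×10^-3)(0.0648×10^-3) / 5.129×10^-7 = 1.30

Ω = 1.30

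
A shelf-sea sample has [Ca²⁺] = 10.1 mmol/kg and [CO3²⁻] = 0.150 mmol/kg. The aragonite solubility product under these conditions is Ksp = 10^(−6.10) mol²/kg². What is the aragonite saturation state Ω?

Ksp = 10^(−6.10) = 7.943×10^-7
Ω = [Ca²⁺][CO3²⁻]/Ksp = (10.1×10^-3)(0.150×10^-3) / 7.943×10^-7 = 1.91

Ω = 1.91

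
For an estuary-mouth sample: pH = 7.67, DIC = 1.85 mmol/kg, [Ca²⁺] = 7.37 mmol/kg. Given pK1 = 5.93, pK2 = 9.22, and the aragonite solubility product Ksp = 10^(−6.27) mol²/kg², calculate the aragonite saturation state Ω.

α₂ = 1 / (1 + [H⁺]/K2 + [H⁺]²/(K1K2)) = 1 / (1 + 10^+1.55 + 10^-0.19)
   = 1 / (1 + 35.481 + 0.64565) = 1/37.127 = 0.02693
[CO3²⁻] = α₂ × DIC = 0.02693 × 1.85 = 0.04983 mmol/kg
Ksp = 10^(−6.27) = 5.370×10^-7
Ω = [Ca²⁺][CO3²⁻]/Ksp = (7.37×10^-3)(4.983×10^-5) / 5.370×10^-7 = 0.684

Ω = 0.684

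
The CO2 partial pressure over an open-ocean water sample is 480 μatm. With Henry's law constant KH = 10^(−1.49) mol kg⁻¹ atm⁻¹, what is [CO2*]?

KH = 10^(−1.49) = 3.236×10^-2 mol kg⁻¹ atm⁻¹
[CO2*] = KH · pCO2 = 3.236×10^-2 × 480×10^-6 atm = 1.55×10^-5 mol/kg

[CO2*] = 15.5 μmol/kg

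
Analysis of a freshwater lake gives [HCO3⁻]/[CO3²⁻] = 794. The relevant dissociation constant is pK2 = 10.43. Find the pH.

pH = 7.53

From K2 = [H⁺][CO3²⁻]/[HCO3⁻]:  pH = pK2 − log₁₀([HCO3⁻]/[CO3²⁻])
log₁₀(794) = +2.900
pH = 10.43 − (+2.900) = 7.53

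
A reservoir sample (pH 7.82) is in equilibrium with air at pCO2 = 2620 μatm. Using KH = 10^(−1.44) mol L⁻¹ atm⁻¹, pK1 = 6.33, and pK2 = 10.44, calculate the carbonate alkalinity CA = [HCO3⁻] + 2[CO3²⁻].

[CO2*] = KH · pCO2 = 10^(−1.44) × 2620×10^-6 = 9.513×10^-5 mol/L
α₀ = 1/(1 + K1/[H⁺] + K1K2/[H⁺]²) = 1/(1 + 10^+1.49 + 10^-1.13) = 0.03127
DIC = [CO2*]/α₀ = 9.513×10^-5 / 0.03127 = 3.042 mmol/L
CA = (α₁ + 2α₂)·DIC = (0.9664 + 2×0.002318) × 3.042 = 2.95 mmol/L

CA = 2.95 mmol/L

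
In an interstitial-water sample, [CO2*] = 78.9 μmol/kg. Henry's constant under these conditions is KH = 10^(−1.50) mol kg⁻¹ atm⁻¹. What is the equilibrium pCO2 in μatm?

pCO2 = 2500 μatm

KH = 10^(−1.50) = 3.162×10^-2 mol kg⁻¹ atm⁻¹
pCO2 = [CO2*]/KH = 78.9×10^-6 / 3.162×10^-2 = 2.50×10^-3 atm = 2500 μatm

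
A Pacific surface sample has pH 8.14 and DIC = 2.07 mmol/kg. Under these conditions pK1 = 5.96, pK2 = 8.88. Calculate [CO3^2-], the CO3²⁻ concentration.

[CO3²⁻] = 0.317 mmol/kg

α₂ = 1 / (1 + [H⁺]/K2 + [H⁺]²/(K1K2)) = 1 / (1 + 10^+0.74 + 10^-1.44)
   = 1 / (1 + 5.4954 + 0.036308) = 1/6.5317 = 0.1531
[CO3²⁻] = α₂ × DIC = 0.1531 × 2.07 = 0.317 mmol/kg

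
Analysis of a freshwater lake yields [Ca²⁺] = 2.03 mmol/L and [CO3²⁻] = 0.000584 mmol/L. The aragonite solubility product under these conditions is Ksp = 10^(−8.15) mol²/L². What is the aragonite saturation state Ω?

Ω = 0.167

Ksp = 10^(−8.15) = 7.079×10^-9
Ω = [Ca²⁺][CO3²⁻]/Ksp = (2.03×10^-3)(0.000584×10^-3) / 7.079×10^-9 = 0.167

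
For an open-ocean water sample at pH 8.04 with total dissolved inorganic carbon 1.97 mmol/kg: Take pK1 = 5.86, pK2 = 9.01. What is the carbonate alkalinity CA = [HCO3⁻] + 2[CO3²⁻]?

CA = 2.15 mmol/kg

CA = [HCO3⁻] + 2[CO3²⁻] = (α₁ + 2α₂)·DIC
At pH 8.04: [H⁺]/K1 = 10^-2.18 = 0.0066069, K2/[H⁺] = 10^-0.97 = 0.10715
α₁ = 1/(1 + 0.0066069 + 0.10715) = 1/1.1138 = 0.8979; α₂ = α₁·K2/[H⁺] = 0.09621
α₁ + 2α₂ = 1.0903
CA = 1.0903 × 1.97 = 2.15 mmol/kg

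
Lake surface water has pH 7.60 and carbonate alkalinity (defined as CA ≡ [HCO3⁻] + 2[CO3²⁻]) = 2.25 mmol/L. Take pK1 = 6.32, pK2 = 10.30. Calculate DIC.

CA = [HCO3⁻] + 2[CO3²⁻] = (α₁ + 2α₂)·DIC
At pH 7.60: [H⁺]/K1 = 10^-1.28 = 0.052481, K2/[H⁺] = 10^-2.70 = 0.0019953
α₁ = 1/(1 + 0.052481 + 0.0019953) = 1/1.0545 = 0.9483; α₂ = α₁·K2/[H⁺] = 0.001892
α₁ + 2α₂ = 0.9521
DIC = CA / (α₁ + 2α₂) = 2.25 / 0.9521 = 2.36 mmol/L

DIC = 2.36 mmol/L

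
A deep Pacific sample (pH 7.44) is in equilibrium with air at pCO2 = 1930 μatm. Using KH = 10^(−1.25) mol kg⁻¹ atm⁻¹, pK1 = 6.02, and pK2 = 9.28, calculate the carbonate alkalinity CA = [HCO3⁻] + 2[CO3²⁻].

[CO2*] = KH · pCO2 = 10^(−1.25) × 1930×10^-6 = 1.085×10^-4 mol/kg
α₀ = 1/(1 + K1/[H⁺] + K1K2/[H⁺]²) = 1/(1 + 10^+1.42 + 10^-0.42) = 0.03612
DIC = [CO2*]/α₀ = 1.085×10^-4 / 0.03612 = 3.004 mmol/kg
CA = (α₁ + 2α₂)·DIC = (0.9501 + 2×0.01373) × 3.004 = 2.94 mmol/kg

CA = 2.94 mmol/kg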